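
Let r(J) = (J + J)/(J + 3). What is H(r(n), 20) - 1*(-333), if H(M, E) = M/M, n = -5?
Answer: 334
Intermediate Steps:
r(J) = 2*J/(3 + J) (r(J) = (2*J)/(3 + J) = 2*J/(3 + J))
H(M, E) = 1
H(r(n), 20) - 1*(-333) = 1 - 1*(-333) = 1 + 333 = 334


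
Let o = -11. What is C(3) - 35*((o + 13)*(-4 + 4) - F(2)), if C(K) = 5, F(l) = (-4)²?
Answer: 565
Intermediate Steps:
F(l) = 16
C(3) - 35*((o + 13)*(-4 + 4) - F(2)) = 5 - 35*((-11 + 13)*(-4 + 4) - 1*16) = 5 - 35*(2*0 - 16) = 5 - 35*(0 - 16) = 5 - 35*(-16) = 5 + 560 = 565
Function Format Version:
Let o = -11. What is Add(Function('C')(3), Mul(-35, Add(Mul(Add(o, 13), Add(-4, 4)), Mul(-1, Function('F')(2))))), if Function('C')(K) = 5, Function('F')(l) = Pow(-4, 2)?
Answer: 565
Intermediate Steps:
Function('F')(l) = 16
Add(Function('C')(3), Mul(-35, Add(Mul(Add(o, 13), Add(-4, 4)), Mul(-1, Function('F')(2))))) = Add(5, Mul(-35, Add(Mul(Add(-11, 13), Add(-4, 4)), Mul(-1, 16)))) = Add(5, Mul(-35, Add(Mul(2, 0), -16))) = Add(5, Mul(-35, Add(0, -16))) = Add(5, Mul(-35, -16)) = Add(5, 560) = 565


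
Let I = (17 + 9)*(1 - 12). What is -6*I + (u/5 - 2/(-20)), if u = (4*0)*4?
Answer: 17161/10 ≈ 1716.1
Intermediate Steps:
u = 0 (u = 0*4 = 0)
I = -286 (I = 26*(-11) = -286)
-6*I + (u/5 - 2/(-20)) = -6*(-286) + (0/5 - 2/(-20)) = 1716 + (0*(⅕) - 2*(-1/20)) = 1716 + (0 + ⅒) = 1716 + ⅒ = 17161/10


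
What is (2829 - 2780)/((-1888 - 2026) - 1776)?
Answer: -49/5690 ≈ -0.0086116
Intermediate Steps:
(2829 - 2780)/((-1888 - 2026) - 1776) = 49/(-3914 - 1776) = 49/(-5690) = 49*(-1/5690) = -49/5690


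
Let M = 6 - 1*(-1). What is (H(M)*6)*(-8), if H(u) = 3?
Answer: -144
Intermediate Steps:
M = 7 (M = 6 + 1 = 7)
(H(M)*6)*(-8) = (3*6)*(-8) = 18*(-8) = -144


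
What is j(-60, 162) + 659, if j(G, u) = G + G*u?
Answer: -9121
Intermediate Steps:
j(-60, 162) + 659 = -60*(1 + 162) + 659 = -60*163 + 659 = -9780 + 659 = -9121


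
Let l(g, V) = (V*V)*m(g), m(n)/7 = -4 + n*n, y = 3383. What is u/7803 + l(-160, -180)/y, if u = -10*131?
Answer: 2664574054510/1552797 ≈ 1.7160e+6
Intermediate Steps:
m(n) = -28 + 7*n**2 (m(n) = 7*(-4 + n*n) = 7*(-4 + n**2) = -28 + 7*n**2)
l(g, V) = V**2*(-28 + 7*g**2) (l(g, V) = (V*V)*(-28 + 7*g**2) = V**2*(-28 + 7*g**2))
u = -1310
u/7803 + l(-160, -180)/y = -1310/7803 + (7*(-180)**2*(-4 + (-160)**2))/3383 = -1310*1/7803 + (7*32400*(-4 + 25600))*(1/3383) = -1310/7803 + (7*32400*25596)*(1/3383) = -1310/7803 + 5805172800*(1/3383) = -1310/7803 + 5805172800/3383 = 2664574054510/1552797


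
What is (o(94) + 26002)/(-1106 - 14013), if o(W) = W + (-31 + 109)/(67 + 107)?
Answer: -756797/438451 ≈ -1.7261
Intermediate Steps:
o(W) = 13/29 + W (o(W) = W + 78/174 = W + 78*(1/174) = W + 13/29 = 13/29 + W)
(o(94) + 26002)/(-1106 - 14013) = ((13/29 + 94) + 26002)/(-1106 - 14013) = (2739/29 + 26002)/(-15119) = (756797/29)*(-1/15119) = -756797/438451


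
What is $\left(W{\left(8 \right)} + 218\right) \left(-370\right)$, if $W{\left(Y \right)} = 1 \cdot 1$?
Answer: $-81030$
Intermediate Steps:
$W{\left(Y \right)} = 1$
$\left(W{\left(8 \right)} + 218\right) \left(-370\right) = \left(1 + 218\right) \left(-370\right) = 219 \left(-370\right) = -81030$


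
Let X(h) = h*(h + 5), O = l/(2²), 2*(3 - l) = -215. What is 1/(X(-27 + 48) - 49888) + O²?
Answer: 1204956279/1578944 ≈ 763.14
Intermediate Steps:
l = 221/2 (l = 3 - ½*(-215) = 3 + 215/2 = 221/2 ≈ 110.50)
O = 221/8 (O = 221/(2*(2²)) = (221/2)/4 = (221/2)*(¼) = 221/8 ≈ 27.625)
X(h) = h*(5 + h)
1/(X(-27 + 48) - 49888) + O² = 1/((-27 + 48)*(5 + (-27 + 48)) - 49888) + (221/8)² = 1/(21*(5 + 21) - 49888) + 48841/64 = 1/(21*26 - 49888) + 48841/64 = 1/(546 - 49888) + 48841/64 = 1/(-49342) + 48841/64 = -1/49342 + 48841/64 = 1204956279/1578944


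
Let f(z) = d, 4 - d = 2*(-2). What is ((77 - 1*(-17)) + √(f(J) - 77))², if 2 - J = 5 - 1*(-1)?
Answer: (94 + I*√69)² ≈ 8767.0 + 1561.6*I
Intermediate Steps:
J = -4 (J = 2 - (5 - 1*(-1)) = 2 - (5 + 1) = 2 - 1*6 = 2 - 6 = -4)
d = 8 (d = 4 - 2*(-2) = 4 - 1*(-4) = 4 + 4 = 8)
f(z) = 8
((77 - 1*(-17)) + √(f(J) - 77))² = ((77 - 1*(-17)) + √(8 - 77))² = ((77 + 17) + √(-69))² = (94 + I*√69)²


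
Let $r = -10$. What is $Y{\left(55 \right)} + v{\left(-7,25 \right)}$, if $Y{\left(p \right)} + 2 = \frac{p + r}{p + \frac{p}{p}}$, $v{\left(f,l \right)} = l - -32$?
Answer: $\frac{3125}{56} \approx 55.804$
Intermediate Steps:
$v{\left(f,l \right)} = 32 + l$ ($v{\left(f,l \right)} = l + 32 = 32 + l$)
$Y{\left(p \right)} = -2 + \frac{-10 + p}{1 + p}$ ($Y{\left(p \right)} = -2 + \frac{p - 10}{p + \frac{p}{p}} = -2 + \frac{-10 + p}{p + 1} = -2 + \frac{-10 + p}{1 + p}$)
$Y{\left(55 \right)} + v{\left(-7,25 \right)} = \frac{-12 - 55}{1 + 55} + \left(32 + 25\right) = \frac{-12 - 55}{56} + 57 = \frac{1}{56} \left(-67\right) + 57 = - \frac{67}{56} + 57 = \frac{3125}{56}$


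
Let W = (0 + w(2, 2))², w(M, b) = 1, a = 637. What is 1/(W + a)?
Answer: 1/638 ≈ 0.0015674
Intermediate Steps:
W = 1 (W = (0 + 1)² = 1² = 1)
1/(W + a) = 1/(1 + 637) = 1/638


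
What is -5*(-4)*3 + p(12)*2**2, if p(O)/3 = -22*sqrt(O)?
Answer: 60 - 528*sqrt(3) ≈ -854.52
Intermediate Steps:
p(O) = -66*sqrt(O) (p(O) = 3*(-22*sqrt(O)) = -66*sqrt(O))
-5*(-4)*3 + p(12)*2**2 = -5*(-4)*3 - 132*sqrt(3)*2**2 = 20*3 - 132*sqrt(3)*4 = 60 - 132*sqrt(3)*4 = 60 - 528*sqrt(3)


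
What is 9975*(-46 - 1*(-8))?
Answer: -379050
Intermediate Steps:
9975*(-46 - 1*(-8)) = 9975*(-46 + 8) = 9975*(-38) = -379050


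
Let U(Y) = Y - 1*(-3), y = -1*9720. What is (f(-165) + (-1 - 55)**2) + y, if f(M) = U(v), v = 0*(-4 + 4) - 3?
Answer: -6584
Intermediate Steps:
v = -3 (v = 0*0 - 3 = 0 - 3 = -3)
y = -9720
U(Y) = 3 + Y (U(Y) = Y + 3 = 3 + Y)
f(M) = 0 (f(M) = 3 - 3 = 0)
(f(-165) + (-1 - 55)**2) + y = (0 + (-1 - 55)**2) - 9720 = (0 + (-56)**2) - 9720 = (0 + 3136) - 9720 = 3136 - 9720 = -6584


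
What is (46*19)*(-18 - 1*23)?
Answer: -35834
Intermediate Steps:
(46*19)*(-18 - 1*23) = 874*(-18 - 23) = 874*(-41) = -35834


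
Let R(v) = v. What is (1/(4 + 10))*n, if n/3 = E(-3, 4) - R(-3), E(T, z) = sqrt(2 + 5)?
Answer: 9/14 + 3*sqrt(7)/14 ≈ 1.2098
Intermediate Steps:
E(T, z) = sqrt(7)
n = 9 + 3*sqrt(7) (n = 3*(sqrt(7) - 1*(-3)) = 3*(sqrt(7) + 3) = 3*(3 + sqrt(7)) = 9 + 3*sqrt(7) ≈ 16.937)
(1/(4 + 10))*n = (1/(4 + 10))*(9 + 3*sqrt(7)) = (1/14)*(9 + 3*sqrt(7)) = ((1/14)*1)*(9 + 3*sqrt(7)) = (9 + 3*sqrt(7))/14 = 9/14 + 3*sqrt(7)/14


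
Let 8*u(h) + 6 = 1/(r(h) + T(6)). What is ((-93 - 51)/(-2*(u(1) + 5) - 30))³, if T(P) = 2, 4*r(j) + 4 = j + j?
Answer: 1259712/24389 ≈ 51.651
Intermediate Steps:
r(j) = -1 + j/2 (r(j) = -1 + (j + j)/4 = -1 + (2*j)/4 = -1 + j/2)
u(h) = -¾ + 1/(8*(1 + h/2)) (u(h) = -¾ + 1/(8*((-1 + h/2) + 2)) = -¾ + 1/(8*(1 + h/2)))
((-93 - 51)/(-2*(u(1) + 5) - 30))³ = ((-93 - 51)/(-2*((-5 - 3*1)/(4*(2 + 1)) + 5) - 30))³ = (-144/(-2*((¼)*(-5 - 3)/3 + 5) - 30))³ = (-144/(-2*((¼)*(⅓)*(-8) + 5) - 30))³ = (-144/(-2*(-⅔ + 5) - 30))³ = (-144/(-2*13/3 - 30))³ = (-144/(-26/3 - 30))³ = (-144/(-116/3))³ = (-144*(-3/116))³ = (108/29)³ = 1259712/24389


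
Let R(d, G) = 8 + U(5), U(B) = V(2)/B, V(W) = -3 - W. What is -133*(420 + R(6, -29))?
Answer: -56791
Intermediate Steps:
U(B) = -5/B (U(B) = (-3 - 1*2)/B = (-3 - 2)/B = -5/B)
R(d, G) = 7 (R(d, G) = 8 - 5/5 = 8 - 5*⅕ = 8 - 1 = 7)
-133*(420 + R(6, -29)) = -133*(420 + 7) = -133*427 = -56791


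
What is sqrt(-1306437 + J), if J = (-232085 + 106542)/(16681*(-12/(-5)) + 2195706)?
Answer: I*sqrt(18139643134452872142)/3726234 ≈ 1143.0*I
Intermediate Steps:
J = -627715/11178702 (J = -125543/(16681*(-12*(-1/5)) + 2195706) = -125543/(16681*(12/5) + 2195706) = -125543/(200172/5 + 2195706) = -125543/11178702/5 = -125543*5/11178702 = -627715/11178702 ≈ -0.056153)
sqrt(-1306437 + J) = sqrt(-1306437 - 627715/11178702) = sqrt(-14604270532489/11178702) = I*sqrt(18139643134452872142)/3726234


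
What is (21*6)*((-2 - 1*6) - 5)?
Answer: -1638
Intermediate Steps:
(21*6)*((-2 - 1*6) - 5) = 126*((-2 - 6) - 5) = 126*(-8 - 5) = 126*(-13) = -1638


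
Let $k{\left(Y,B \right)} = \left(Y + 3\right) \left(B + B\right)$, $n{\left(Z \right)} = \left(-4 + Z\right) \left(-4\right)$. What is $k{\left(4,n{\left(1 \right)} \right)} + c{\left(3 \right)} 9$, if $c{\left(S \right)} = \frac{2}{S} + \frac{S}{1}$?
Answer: $201$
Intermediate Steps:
$c{\left(S \right)} = S + \frac{2}{S}$ ($c{\left(S \right)} = \frac{2}{S} + S 1 = \frac{2}{S} + S = S + \frac{2}{S}$)
$n{\left(Z \right)} = 16 - 4 Z$
$k{\left(Y,B \right)} = 2 B \left(3 + Y\right)$ ($k{\left(Y,B \right)} = \left(3 + Y\right) 2 B = 2 B \left(3 + Y\right)$)
$k{\left(4,n{\left(1 \right)} \right)} + c{\left(3 \right)} 9 = 2 \left(16 - 4\right) \left(3 + 4\right) + \left(3 + \frac{2}{3}\right) 9 = 2 \left(16 - 4\right) 7 + \left(3 + 2 \cdot \frac{1}{3}\right) 9 = 2 \cdot 12 \cdot 7 + \left(3 + \frac{2}{3}\right) 9 = 168 + \frac{11}{3} \cdot 9 = 168 + 33 = 201$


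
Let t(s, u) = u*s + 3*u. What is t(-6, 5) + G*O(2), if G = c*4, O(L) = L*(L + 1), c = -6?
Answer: -159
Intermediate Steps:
t(s, u) = 3*u + s*u (t(s, u) = s*u + 3*u = 3*u + s*u)
O(L) = L*(1 + L)
G = -24 (G = -6*4 = -24)
t(-6, 5) + G*O(2) = 5*(3 - 6) - 48*(1 + 2) = 5*(-3) - 48*3 = -15 - 24*6 = -15 - 144 = -159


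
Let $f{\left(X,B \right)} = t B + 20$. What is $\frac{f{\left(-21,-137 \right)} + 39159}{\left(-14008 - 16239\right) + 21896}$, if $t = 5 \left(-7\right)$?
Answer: $- \frac{6282}{1193} \approx -5.2657$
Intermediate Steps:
$t = -35$
$f{\left(X,B \right)} = 20 - 35 B$ ($f{\left(X,B \right)} = - 35 B + 20 = 20 - 35 B$)
$\frac{f{\left(-21,-137 \right)} + 39159}{\left(-14008 - 16239\right) + 21896} = \frac{\left(20 - -4795\right) + 39159}{\left(-14008 - 16239\right) + 21896} = \frac{\left(20 + 4795\right) + 39159}{\left(-14008 - 16239\right) + 21896} = \frac{4815 + 39159}{-30247 + 21896} = \frac{43974}{-8351} = 43974 \left(- \frac{1}{8351}\right) = - \frac{6282}{1193}$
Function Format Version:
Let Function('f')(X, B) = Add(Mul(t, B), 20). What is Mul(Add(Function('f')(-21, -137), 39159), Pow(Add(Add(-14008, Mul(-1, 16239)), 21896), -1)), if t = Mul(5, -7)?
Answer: Rational(-6282, 1193) ≈ -5.2657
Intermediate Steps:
t = -35
Function('f')(X, B) = Add(20, Mul(-35, B)) (Function('f')(X, B) = Add(Mul(-35, B), 20) = Add(20, Mul(-35, B)))
Mul(Add(Function('f')(-21, -137), 39159), Pow(Add(Add(-14008, Mul(-1, 16239)), 21896), -1)) = Mul(Add(Add(20, Mul(-35, -137)), 39159), Pow(Add(Add(-14008, Mul(-1, 16239)), 21896), -1)) = Mul(Add(Add(20, 4795), 39159), Pow(Add(Add(-14008, -16239), 21896), -1)) = Mul(Add(4815, 39159), Pow(Add(-30247, 21896), -1)) = Mul(43974, Pow(-8351, -1)) = Mul(43974, Rational(-1, 8351)) = Rational(-6282, 1193)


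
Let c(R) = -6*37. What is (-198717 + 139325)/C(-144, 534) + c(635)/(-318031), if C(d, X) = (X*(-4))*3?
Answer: 2361239966/254742831 ≈ 9.2691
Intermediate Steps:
c(R) = -222
C(d, X) = -12*X (C(d, X) = -4*X*3 = -12*X)
(-198717 + 139325)/C(-144, 534) + c(635)/(-318031) = (-198717 + 139325)/((-12*534)) - 222/(-318031) = -59392/(-6408) - 222*(-1/318031) = -59392*(-1/6408) + 222/318031 = 7424/801 + 222/318031 = 2361239966/254742831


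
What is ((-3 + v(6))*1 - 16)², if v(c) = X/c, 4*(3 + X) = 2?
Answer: 54289/144 ≈ 377.01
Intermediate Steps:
X = -5/2 (X = -3 + (¼)*2 = -3 + ½ = -5/2 ≈ -2.5000)
v(c) = -5/(2*c)
((-3 + v(6))*1 - 16)² = ((-3 - 5/2/6)*1 - 16)² = ((-3 - 5/2*⅙)*1 - 16)² = ((-3 - 5/12)*1 - 16)² = (-41/12*1 - 16)² = (-41/12 - 16)² = (-233/12)² = 54289/144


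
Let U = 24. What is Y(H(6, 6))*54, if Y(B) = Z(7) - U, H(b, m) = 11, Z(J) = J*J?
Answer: 1350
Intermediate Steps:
Z(J) = J²
Y(B) = 25 (Y(B) = 7² - 1*24 = 49 - 24 = 25)
Y(H(6, 6))*54 = 25*54 = 1350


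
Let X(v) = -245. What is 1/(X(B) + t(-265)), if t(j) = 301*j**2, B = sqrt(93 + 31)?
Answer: 1/21137480 ≈ 4.7309e-8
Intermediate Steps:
B = 2*sqrt(31) (B = sqrt(124) = 2*sqrt(31) ≈ 11.136)
1/(X(B) + t(-265)) = 1/(-245 + 301*(-265)**2) = 1/(-245 + 301*70225) = 1/(-245 + 21137725) = 1/21137480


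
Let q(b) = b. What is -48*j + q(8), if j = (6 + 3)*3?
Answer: -1288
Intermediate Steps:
j = 27 (j = 9*3 = 27)
-48*j + q(8) = -48*27 + 8 = -1296 + 8 = -1288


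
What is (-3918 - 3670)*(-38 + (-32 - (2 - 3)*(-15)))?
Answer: 644980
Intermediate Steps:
(-3918 - 3670)*(-38 + (-32 - (2 - 3)*(-15))) = -7588*(-38 + (-32 - 1*(-1)*(-15))) = -7588*(-38 + (-32 + 1*(-15))) = -7588*(-38 + (-32 - 15)) = -7588*(-38 - 47) = -7588*(-85) = 644980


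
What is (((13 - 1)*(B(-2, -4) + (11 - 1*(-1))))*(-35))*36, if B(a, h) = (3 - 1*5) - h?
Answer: -211680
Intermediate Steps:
B(a, h) = -2 - h (B(a, h) = (3 - 5) - h = -2 - h)
(((13 - 1)*(B(-2, -4) + (11 - 1*(-1))))*(-35))*36 = (((13 - 1)*((-2 - 1*(-4)) + (11 - 1*(-1))))*(-35))*36 = ((12*((-2 + 4) + (11 + 1)))*(-35))*36 = ((12*(2 + 12))*(-35))*36 = ((12*14)*(-35))*36 = (168*(-35))*36 = -5880*36 = -211680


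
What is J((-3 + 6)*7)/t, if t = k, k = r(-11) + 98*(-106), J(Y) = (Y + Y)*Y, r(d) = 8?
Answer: -147/1730 ≈ -0.084971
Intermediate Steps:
J(Y) = 2*Y² (J(Y) = (2*Y)*Y = 2*Y²)
k = -10380 (k = 8 + 98*(-106) = 8 - 10388 = -10380)
t = -10380
J((-3 + 6)*7)/t = (2*((-3 + 6)*7)²)/(-10380) = (2*(3*7)²)*(-1/10380) = (2*21²)*(-1/10380) = (2*441)*(-1/10380) = 882*(-1/10380) = -147/1730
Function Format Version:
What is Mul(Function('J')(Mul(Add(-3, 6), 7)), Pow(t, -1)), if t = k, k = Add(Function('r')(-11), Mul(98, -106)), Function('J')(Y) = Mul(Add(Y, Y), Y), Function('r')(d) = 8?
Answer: Rational(-147, 1730) ≈ -0.084971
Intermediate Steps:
Function('J')(Y) = Mul(2, Pow(Y, 2)) (Function('J')(Y) = Mul(Mul(2, Y), Y) = Mul(2, Pow(Y, 2)))
k = -10380 (k = Add(8, Mul(98, -106)) = Add(8, -10388) = -10380)
t = -10380
Mul(Function('J')(Mul(Add(-3, 6), 7)), Pow(t, -1)) = Mul(Mul(2, Pow(Mul(Add(-3, 6), 7), 2)), Pow(-10380, -1)) = Mul(Mul(2, Pow(Mul(3, 7), 2)), Rational(-1, 10380)) = Mul(Mul(2, Pow(21, 2)), Rational(-1, 10380)) = Mul(Mul(2, 441), Rational(-1, 10380)) = Mul(882, Rational(-1, 10380)) = Rational(-147, 1730)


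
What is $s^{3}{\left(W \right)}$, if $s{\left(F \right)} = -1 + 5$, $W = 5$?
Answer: $64$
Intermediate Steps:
$s{\left(F \right)} = 4$
$s^{3}{\left(W \right)} = 4^{3} = 64$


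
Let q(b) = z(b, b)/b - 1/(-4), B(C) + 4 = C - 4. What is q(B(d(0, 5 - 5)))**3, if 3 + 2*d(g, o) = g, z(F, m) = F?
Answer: 125/64 ≈ 1.9531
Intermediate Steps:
d(g, o) = -3/2 + g/2
B(C) = -8 + C (B(C) = -4 + (C - 4) = -4 + (-4 + C) = -8 + C)
q(b) = 5/4 (q(b) = b/b - 1/(-4) = 1 - 1*(-1/4) = 1 + 1/4 = 5/4)
q(B(d(0, 5 - 5)))**3 = (5/4)**3 = 125/64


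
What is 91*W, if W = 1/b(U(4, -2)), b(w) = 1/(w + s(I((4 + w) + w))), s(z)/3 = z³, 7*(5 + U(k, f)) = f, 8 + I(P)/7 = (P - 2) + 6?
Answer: -110626633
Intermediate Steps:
I(P) = -28 + 7*P (I(P) = -56 + 7*((P - 2) + 6) = -56 + 7*((-2 + P) + 6) = -56 + 7*(4 + P) = -56 + (28 + 7*P) = -28 + 7*P)
U(k, f) = -5 + f/7
s(z) = 3*z³
b(w) = 1/(w + 8232*w³) (b(w) = 1/(w + 3*(-28 + 7*((4 + w) + w))³) = 1/(w + 3*(-28 + 7*(4 + 2*w))³) = 1/(w + 3*(-28 + (28 + 14*w))³) = 1/(w + 3*(14*w)³) = 1/(w + 3*(2744*w³)) = 1/(w + 8232*w³))
W = -8509741/7 (W = 1/(1/((-5 + (⅐)*(-2)) + 8232*(-5 + (⅐)*(-2))³)) = 1/(1/((-5 - 2/7) + 8232*(-5 - 2/7)³)) = 1/(1/(-37/7 + 8232*(-37/7)³)) = 1/(1/(-37/7 + 8232*(-50653/343))) = 1/(1/(-37/7 - 1215672)) = 1/(1/(-8509741/7)) = 1/(-7/8509741) = -8509741/7 ≈ -1.2157e+6)
91*W = 91*(-8509741/7) = -110626633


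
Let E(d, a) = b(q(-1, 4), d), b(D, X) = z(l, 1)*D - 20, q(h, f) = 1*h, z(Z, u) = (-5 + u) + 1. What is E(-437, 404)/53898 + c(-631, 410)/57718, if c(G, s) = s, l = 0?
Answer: 10558487/1555442382 ≈ 0.0067881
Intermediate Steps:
z(Z, u) = -4 + u
q(h, f) = h
b(D, X) = -20 - 3*D (b(D, X) = (-4 + 1)*D - 20 = -3*D - 20 = -20 - 3*D)
E(d, a) = -17 (E(d, a) = -20 - 3*(-1) = -20 + 3 = -17)
E(-437, 404)/53898 + c(-631, 410)/57718 = -17/53898 + 410/57718 = -17*1/53898 + 410*(1/57718) = -17/53898 + 205/28859 = 10558487/1555442382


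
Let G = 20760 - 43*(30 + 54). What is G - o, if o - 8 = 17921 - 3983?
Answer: 3202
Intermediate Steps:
o = 13946 (o = 8 + (17921 - 3983) = 8 + 13938 = 13946)
G = 17148 (G = 20760 - 43*84 = 20760 - 3612 = 17148)
G - o = 17148 - 1*13946 = 17148 - 13946 = 3202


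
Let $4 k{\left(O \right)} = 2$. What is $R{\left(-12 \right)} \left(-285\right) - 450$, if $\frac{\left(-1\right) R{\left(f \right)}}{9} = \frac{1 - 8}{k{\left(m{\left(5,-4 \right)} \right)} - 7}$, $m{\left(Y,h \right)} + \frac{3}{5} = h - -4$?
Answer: $\frac{30060}{13} \approx 2312.3$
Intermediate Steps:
$m{\left(Y,h \right)} = \frac{17}{5} + h$ ($m{\left(Y,h \right)} = - \frac{3}{5} + \left(h - -4\right) = - \frac{3}{5} + \left(h + 4\right) = - \frac{3}{5} + \left(4 + h\right) = \frac{17}{5} + h$)
$k{\left(O \right)} = \frac{1}{2}$ ($k{\left(O \right)} = \frac{1}{4} \cdot 2 = \frac{1}{2}$)
$R{\left(f \right)} = - \frac{126}{13}$ ($R{\left(f \right)} = - 9 \frac{1 - 8}{\frac{1}{2} - 7} = - 9 \left(- \frac{7}{- \frac{13}{2}}\right) = - 9 \left(\left(-7\right) \left(- \frac{2}{13}\right)\right) = \left(-9\right) \frac{14}{13} = - \frac{126}{13}$)
$R{\left(-12 \right)} \left(-285\right) - 450 = \left(- \frac{126}{13}\right) \left(-285\right) - 450 = \frac{35910}{13} - 450 = \frac{30060}{13}$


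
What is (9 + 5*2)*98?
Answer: 1862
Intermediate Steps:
(9 + 5*2)*98 = (9 + 10)*98 = 19*98 = 1862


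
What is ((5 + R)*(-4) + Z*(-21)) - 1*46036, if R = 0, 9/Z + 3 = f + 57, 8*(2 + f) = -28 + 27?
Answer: -19114752/415 ≈ -46060.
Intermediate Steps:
f = -17/8 (f = -2 + (-28 + 27)/8 = -2 + (⅛)*(-1) = -2 - ⅛ = -17/8 ≈ -2.1250)
Z = 72/415 (Z = 9/(-3 + (-17/8 + 57)) = 9/(-3 + 439/8) = 9/(415/8) = 9*(8/415) = 72/415 ≈ 0.17349)
((5 + R)*(-4) + Z*(-21)) - 1*46036 = ((5 + 0)*(-4) + (72/415)*(-21)) - 1*46036 = (5*(-4) - 1512/415) - 46036 = (-20 - 1512/415) - 46036 = -9812/415 - 46036 = -19114752/415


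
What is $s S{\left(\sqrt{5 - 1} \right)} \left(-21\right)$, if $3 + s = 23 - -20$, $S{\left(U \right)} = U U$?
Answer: $-3360$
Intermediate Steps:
$S{\left(U \right)} = U^{2}$
$s = 40$ ($s = -3 + \left(23 - -20\right) = -3 + \left(23 + 20\right) = -3 + 43 = 40$)
$s S{\left(\sqrt{5 - 1} \right)} \left(-21\right) = 40 \left(\sqrt{5 - 1}\right)^{2} \left(-21\right) = 40 \left(\sqrt{4}\right)^{2} \left(-21\right) = 40 \cdot 2^{2} \left(-21\right) = 40 \cdot 4 \left(-21\right) = 160 \left(-21\right) = -3360$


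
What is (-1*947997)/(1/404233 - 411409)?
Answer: 127737223767/55435031432 ≈ 2.3043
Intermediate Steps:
(-1*947997)/(1/404233 - 411409) = -947997/(1/404233 - 411409) = -947997/(-166305094296/404233) = -947997*(-404233/166305094296) = 127737223767/55435031432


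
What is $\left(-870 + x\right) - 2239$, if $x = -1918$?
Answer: $-5027$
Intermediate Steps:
$\left(-870 + x\right) - 2239 = \left(-870 - 1918\right) - 2239 = -2788 - 2239 = -5027$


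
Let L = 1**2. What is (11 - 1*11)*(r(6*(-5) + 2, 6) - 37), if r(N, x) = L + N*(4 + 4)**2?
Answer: 0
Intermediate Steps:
L = 1
r(N, x) = 1 + 64*N (r(N, x) = 1 + N*(4 + 4)**2 = 1 + N*8**2 = 1 + N*64 = 1 + 64*N)
(11 - 1*11)*(r(6*(-5) + 2, 6) - 37) = (11 - 1*11)*((1 + 64*(6*(-5) + 2)) - 37) = (11 - 11)*((1 + 64*(-30 + 2)) - 37) = 0*((1 + 64*(-28)) - 37) = 0*((1 - 1792) - 37) = 0*(-1791 - 37) = 0*(-1828) = 0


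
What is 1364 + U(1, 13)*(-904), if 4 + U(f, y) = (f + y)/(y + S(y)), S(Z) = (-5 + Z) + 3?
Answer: 13358/3 ≈ 4452.7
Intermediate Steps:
S(Z) = -2 + Z
U(f, y) = -4 + (f + y)/(-2 + 2*y) (U(f, y) = -4 + (f + y)/(y + (-2 + y)) = -4 + (f + y)/(-2 + 2*y))
1364 + U(1, 13)*(-904) = 1364 + ((8 + 1 - 7*13)/(2*(-1 + 13)))*(-904) = 1364 + ((1/2)*(8 + 1 - 91)/12)*(-904) = 1364 + ((1/2)*(1/12)*(-82))*(-904) = 1364 - 41/12*(-904) = 1364 + 9266/3 = 13358/3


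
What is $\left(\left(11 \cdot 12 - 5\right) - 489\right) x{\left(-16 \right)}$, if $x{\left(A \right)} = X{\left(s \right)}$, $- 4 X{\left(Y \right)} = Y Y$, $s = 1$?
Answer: $\frac{181}{2} \approx 90.5$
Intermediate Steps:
$X{\left(Y \right)} = - \frac{Y^{2}}{4}$ ($X{\left(Y \right)} = - \frac{Y Y}{4} = - \frac{Y^{2}}{4}$)
$x{\left(A \right)} = - \frac{1}{4}$ ($x{\left(A \right)} = - \frac{1^{2}}{4} = \left(- \frac{1}{4}\right) 1 = - \frac{1}{4}$)
$\left(\left(11 \cdot 12 - 5\right) - 489\right) x{\left(-16 \right)} = \left(\left(11 \cdot 12 - 5\right) - 489\right) \left(- \frac{1}{4}\right) = \left(\left(132 - 5\right) - 489\right) \left(- \frac{1}{4}\right) = \left(127 - 489\right) \left(- \frac{1}{4}\right) = \left(-362\right) \left(- \frac{1}{4}\right) = \frac{181}{2}$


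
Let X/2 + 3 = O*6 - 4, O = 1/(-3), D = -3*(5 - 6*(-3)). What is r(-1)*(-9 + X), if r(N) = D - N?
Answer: 1836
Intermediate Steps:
D = -69 (D = -3*(5 - 1*(-18)) = -3*(5 + 18) = -3*23 = -69)
O = -⅓ (O = 1*(-⅓) = -⅓ ≈ -0.33333)
r(N) = -69 - N
X = -18 (X = -6 + 2*(-⅓*6 - 4) = -6 + 2*(-2 - 4) = -6 + 2*(-6) = -6 - 12 = -18)
r(-1)*(-9 + X) = (-69 - 1*(-1))*(-9 - 18) = (-69 + 1)*(-27) = -68*(-27) = 1836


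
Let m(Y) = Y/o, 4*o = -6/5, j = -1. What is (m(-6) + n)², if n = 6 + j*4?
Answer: 484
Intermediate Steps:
n = 2 (n = 6 - 1*4 = 6 - 4 = 2)
o = -3/10 (o = (-6/5)/4 = (-6*⅕)/4 = (¼)*(-6/5) = -3/10 ≈ -0.30000)
m(Y) = -10*Y/3 (m(Y) = Y/(-3/10) = Y*(-10/3) = -10*Y/3)
(m(-6) + n)² = (-10/3*(-6) + 2)² = (20 + 2)² = 22² = 484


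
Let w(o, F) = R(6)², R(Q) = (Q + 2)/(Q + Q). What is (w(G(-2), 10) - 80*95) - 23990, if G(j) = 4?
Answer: -284306/9 ≈ -31590.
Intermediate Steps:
R(Q) = (2 + Q)/(2*Q) (R(Q) = (2 + Q)/((2*Q)) = (2 + Q)*(1/(2*Q)) = (2 + Q)/(2*Q))
w(o, F) = 4/9 (w(o, F) = ((½)*(2 + 6)/6)² = ((½)*(⅙)*8)² = (⅔)² = 4/9)
(w(G(-2), 10) - 80*95) - 23990 = (4/9 - 80*95) - 23990 = (4/9 - 7600) - 23990 = -68396/9 - 23990 = -284306/9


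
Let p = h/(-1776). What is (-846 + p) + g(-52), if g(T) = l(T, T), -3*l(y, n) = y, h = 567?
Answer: -1472279/1776 ≈ -828.99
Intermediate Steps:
l(y, n) = -y/3
g(T) = -T/3
p = -189/592 (p = 567/(-1776) = 567*(-1/1776) = -189/592 ≈ -0.31926)
(-846 + p) + g(-52) = (-846 - 189/592) - ⅓*(-52) = -501021/592 + 52/3 = -1472279/1776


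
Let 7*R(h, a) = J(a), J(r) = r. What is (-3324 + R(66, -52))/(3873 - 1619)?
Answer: -11660/7889 ≈ -1.4780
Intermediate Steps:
R(h, a) = a/7
(-3324 + R(66, -52))/(3873 - 1619) = (-3324 + (1/7)*(-52))/(3873 - 1619) = (-3324 - 52/7)/2254 = -23320/7*1/2254 = -11660/7889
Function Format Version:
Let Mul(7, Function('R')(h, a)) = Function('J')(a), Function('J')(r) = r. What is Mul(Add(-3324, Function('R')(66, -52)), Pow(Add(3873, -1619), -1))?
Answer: Rational(-11660, 7889) ≈ -1.4780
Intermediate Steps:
Function('R')(h, a) = Mul(Rational(1, 7), a)
Mul(Add(-3324, Function('R')(66, -52)), Pow(Add(3873, -1619), -1)) = Mul(Add(-3324, Mul(Rational(1, 7), -52)), Pow(Add(3873, -1619), -1)) = Mul(Add(-3324, Rational(-52, 7)), Pow(2254, -1)) = Mul(Rational(-23320, 7), Rational(1, 2254)) = Rational(-11660, 7889)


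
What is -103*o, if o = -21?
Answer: 2163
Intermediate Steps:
-103*o = -103*(-21) = 2163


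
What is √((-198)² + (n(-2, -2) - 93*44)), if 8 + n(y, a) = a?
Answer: √35102 ≈ 187.36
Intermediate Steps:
n(y, a) = -8 + a
√((-198)² + (n(-2, -2) - 93*44)) = √((-198)² + ((-8 - 2) - 93*44)) = √(39204 + (-10 - 4092)) = √(39204 - 4102) = √35102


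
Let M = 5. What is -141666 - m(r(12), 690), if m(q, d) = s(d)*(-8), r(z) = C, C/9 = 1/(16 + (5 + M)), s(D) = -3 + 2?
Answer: -141674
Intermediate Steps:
s(D) = -1
C = 9/26 (C = 9/(16 + (5 + 5)) = 9/(16 + 10) = 9/26 ≈ 0.34615)
r(z) = 9/26
m(q, d) = 8 (m(q, d) = -1*(-8) = 8)
-141666 - m(r(12), 690) = -141666 - 1*8 = -141666 - 8 = -141674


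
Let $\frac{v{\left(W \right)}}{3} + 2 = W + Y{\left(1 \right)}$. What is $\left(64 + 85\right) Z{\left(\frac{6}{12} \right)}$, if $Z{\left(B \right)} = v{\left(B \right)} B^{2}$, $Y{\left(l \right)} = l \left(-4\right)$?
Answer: $- \frac{4917}{8} \approx -614.63$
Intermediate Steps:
$Y{\left(l \right)} = - 4 l$
$v{\left(W \right)} = -18 + 3 W$ ($v{\left(W \right)} = -6 + 3 \left(W - 4\right) = -6 + 3 \left(-4 + W\right) = -6 + \left(-12 + 3 W\right) = -18 + 3 W$)
$Z{\left(B \right)} = B^{2} \left(-18 + 3 B\right)$ ($Z{\left(B \right)} = \left(-18 + 3 B\right) B^{2} = B^{2} \left(-18 + 3 B\right)$)
$\left(64 + 85\right) Z{\left(\frac{6}{12} \right)} = \left(64 + 85\right) 3 \left(\frac{6}{12}\right)^{2} \left(-6 + \frac{6}{12}\right) = 149 \cdot 3 \left(6 \cdot \frac{1}{12}\right)^{2} \left(-6 + 6 \cdot \frac{1}{12}\right) = 149 \frac{3 \left(-6 + \frac{1}{2}\right)}{4} = 149 \cdot 3 \cdot \frac{1}{4} \left(- \frac{11}{2}\right) = 149 \left(- \frac{33}{8}\right) = - \frac{4917}{8}$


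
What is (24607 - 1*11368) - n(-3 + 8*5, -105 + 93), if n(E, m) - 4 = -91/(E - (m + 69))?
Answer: 264609/20 ≈ 13230.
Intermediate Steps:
n(E, m) = 4 - 91/(-69 + E - m) (n(E, m) = 4 - 91/(E - (m + 69)) = 4 - 91/(E - (69 + m)) = 4 - 91/(E + (-69 - m)) = 4 - 91/(-69 + E - m))
(24607 - 1*11368) - n(-3 + 8*5, -105 + 93) = (24607 - 1*11368) - (367 - 4*(-3 + 8*5) + 4*(-105 + 93))/(69 + (-105 + 93) - (-3 + 8*5)) = (24607 - 11368) - (367 - 4*(-3 + 40) + 4*(-12))/(69 - 12 - (-3 + 40)) = 13239 - (367 - 4*37 - 48)/(69 - 12 - 1*37) = 13239 - (367 - 148 - 48)/(69 - 12 - 37) = 13239 - 171/20 = 264609/20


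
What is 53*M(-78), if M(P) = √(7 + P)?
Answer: 53*I*√71 ≈ 446.59*I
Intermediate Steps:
53*M(-78) = 53*√(7 - 78) = 53*√(-71) = 53*(I*√71) = 53*I*√71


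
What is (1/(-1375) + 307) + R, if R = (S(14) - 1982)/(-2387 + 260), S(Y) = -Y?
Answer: 900602248/2924625 ≈ 307.94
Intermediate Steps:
R = 1996/2127 (R = (-1*14 - 1982)/(-2387 + 260) = (-14 - 1982)/(-2127) = -1996*(-1/2127) = 1996/2127 ≈ 0.93841)
(1/(-1375) + 307) + R = (1/(-1375) + 307) + 1996/2127 = (-1/1375 + 307) + 1996/2127 = 422124/1375 + 1996/2127 = 900602248/2924625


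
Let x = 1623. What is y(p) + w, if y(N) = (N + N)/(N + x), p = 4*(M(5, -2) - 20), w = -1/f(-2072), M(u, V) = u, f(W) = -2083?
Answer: -82799/1085243 ≈ -0.076295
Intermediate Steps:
w = 1/2083 (w = -1/(-2083) = -1*(-1/2083) = 1/2083 ≈ 0.00048008)
p = -60 (p = 4*(5 - 20) = 4*(-15) = -60)
y(N) = 2*N/(1623 + N) (y(N) = (N + N)/(N + 1623) = (2*N)/(1623 + N) = 2*N/(1623 + N))
y(p) + w = 2*(-60)/(1623 - 60) + 1/2083 = 2*(-60)/1563 + 1/2083 = 2*(-60)*(1/1563) + 1/2083 = -40/521 + 1/2083 = -82799/1085243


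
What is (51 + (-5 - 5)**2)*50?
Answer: 7550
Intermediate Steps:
(51 + (-5 - 5)**2)*50 = (51 + (-10)**2)*50 = (51 + 100)*50 = 151*50 = 7550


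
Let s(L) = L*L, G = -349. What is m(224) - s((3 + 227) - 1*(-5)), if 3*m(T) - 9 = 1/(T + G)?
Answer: -20708251/375 ≈ -55222.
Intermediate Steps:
m(T) = 3 + 1/(3*(-349 + T)) (m(T) = 3 + 1/(3*(T - 349)) = 3 + 1/(3*(-349 + T)))
s(L) = L²
m(224) - s((3 + 227) - 1*(-5)) = (-3140 + 9*224)/(3*(-349 + 224)) - ((3 + 227) - 1*(-5))² = (⅓)*(-3140 + 2016)/(-125) - (230 + 5)² = (⅓)*(-1/125)*(-1124) - 1*235² = 1124/375 - 1*55225 = 1124/375 - 55225 = -20708251/375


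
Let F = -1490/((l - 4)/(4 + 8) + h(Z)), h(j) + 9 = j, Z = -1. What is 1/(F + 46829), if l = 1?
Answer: 41/1925949 ≈ 2.1288e-5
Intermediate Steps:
h(j) = -9 + j
F = 5960/41 (F = -1490/((1 - 4)/(4 + 8) + (-9 - 1)) = -1490/(-3/12 - 10) = -1490/(-3*1/12 - 10) = -1490/(-¼ - 10) = -1490/(-41/4) = -1490*(-4/41) = 5960/41 ≈ 145.37)
1/(F + 46829) = 1/(5960/41 + 46829) = 1/(1925949/41) = 41/1925949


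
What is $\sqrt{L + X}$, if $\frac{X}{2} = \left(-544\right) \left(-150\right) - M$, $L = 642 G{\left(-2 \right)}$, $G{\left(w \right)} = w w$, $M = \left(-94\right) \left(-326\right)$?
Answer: $4 \sqrt{6530} \approx 323.23$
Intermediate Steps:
$M = 30644$
$G{\left(w \right)} = w^{2}$
$L = 2568$ ($L = 642 \left(-2\right)^{2} = 642 \cdot 4 = 2568$)
$X = 101912$ ($X = 2 \left(\left(-544\right) \left(-150\right) - 30644\right) = 2 \left(81600 - 30644\right) = 2 \cdot 50956 = 101912$)
$\sqrt{L + X} = \sqrt{2568 + 101912} = \sqrt{104480} = 4 \sqrt{6530}$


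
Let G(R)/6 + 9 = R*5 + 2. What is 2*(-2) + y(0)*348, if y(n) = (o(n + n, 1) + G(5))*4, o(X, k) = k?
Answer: 151724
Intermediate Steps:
G(R) = -42 + 30*R (G(R) = -54 + 6*(R*5 + 2) = -54 + 6*(5*R + 2) = -54 + 6*(2 + 5*R) = -54 + (12 + 30*R) = -42 + 30*R)
y(n) = 436 (y(n) = (1 + (-42 + 30*5))*4 = (1 + (-42 + 150))*4 = (1 + 108)*4 = 109*4 = 436)
2*(-2) + y(0)*348 = 2*(-2) + 436*348 = -4 + 151728 = 151724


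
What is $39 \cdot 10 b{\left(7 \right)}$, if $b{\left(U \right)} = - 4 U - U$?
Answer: $-13650$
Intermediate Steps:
$b{\left(U \right)} = - 5 U$
$39 \cdot 10 b{\left(7 \right)} = 39 \cdot 10 \left(\left(-5\right) 7\right) = 390 \left(-35\right) = -13650$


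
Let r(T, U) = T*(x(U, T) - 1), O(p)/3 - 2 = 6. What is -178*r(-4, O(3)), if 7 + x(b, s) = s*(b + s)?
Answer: -62656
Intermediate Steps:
x(b, s) = -7 + s*(b + s)
O(p) = 24 (O(p) = 6 + 3*6 = 6 + 18 = 24)
r(T, U) = T*(-8 + T² + T*U) (r(T, U) = T*((-7 + T² + U*T) - 1) = T*((-7 + T² + T*U) - 1) = T*(-8 + T² + T*U))
-178*r(-4, O(3)) = -(-712)*(-8 + (-4)² - 4*24) = -(-712)*(-8 + 16 - 96) = -(-712)*(-88) = -178*352 = -62656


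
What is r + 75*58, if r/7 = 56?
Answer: 4742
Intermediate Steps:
r = 392 (r = 7*56 = 392)
r + 75*58 = 392 + 75*58 = 392 + 4350 = 4742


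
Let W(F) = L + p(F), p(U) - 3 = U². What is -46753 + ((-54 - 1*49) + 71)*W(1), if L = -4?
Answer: -46753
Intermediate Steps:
p(U) = 3 + U²
W(F) = -1 + F² (W(F) = -4 + (3 + F²) = -1 + F²)
-46753 + ((-54 - 1*49) + 71)*W(1) = -46753 + ((-54 - 1*49) + 71)*(-1 + 1²) = -46753 + ((-54 - 49) + 71)*(-1 + 1) = -46753 + (-103 + 71)*0 = -46753 - 32*0 = -46753 + 0 = -46753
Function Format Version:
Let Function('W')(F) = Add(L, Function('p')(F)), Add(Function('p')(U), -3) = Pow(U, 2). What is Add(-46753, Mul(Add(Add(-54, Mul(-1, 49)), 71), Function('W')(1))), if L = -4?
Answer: -46753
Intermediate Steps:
Function('p')(U) = Add(3, Pow(U, 2))
Function('W')(F) = Add(-1, Pow(F, 2)) (Function('W')(F) = Add(-4, Add(3, Pow(F, 2))) = Add(-1, Pow(F, 2)))
Add(-46753, Mul(Add(Add(-54, Mul(-1, 49)), 71), Function('W')(1))) = Add(-46753, Mul(Add(Add(-54, Mul(-1, 49)), 71), Add(-1, Pow(1, 2)))) = Add(-46753, Mul(Add(Add(-54, -49), 71), Add(-1, 1))) = Add(-46753, Mul(Add(-103, 71), 0)) = Add(-46753, Mul(-32, 0)) = Add(-46753, 0) = -46753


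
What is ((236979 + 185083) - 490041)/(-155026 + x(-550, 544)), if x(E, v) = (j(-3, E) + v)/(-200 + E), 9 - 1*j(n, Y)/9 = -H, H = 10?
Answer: 10196850/23254043 ≈ 0.43850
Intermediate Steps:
j(n, Y) = 171 (j(n, Y) = 81 - (-9)*10 = 81 - 9*(-10) = 81 + 90 = 171)
x(E, v) = (171 + v)/(-200 + E)
((236979 + 185083) - 490041)/(-155026 + x(-550, 544)) = ((236979 + 185083) - 490041)/(-155026 + (171 + 544)/(-200 - 550)) = (422062 - 490041)/(-155026 + 715/(-750)) = -67979/(-155026 - 1/750*715) = -67979/(-155026 - 143/150) = -67979/(-23254043/150) = -67979*(-150/23254043) = 10196850/23254043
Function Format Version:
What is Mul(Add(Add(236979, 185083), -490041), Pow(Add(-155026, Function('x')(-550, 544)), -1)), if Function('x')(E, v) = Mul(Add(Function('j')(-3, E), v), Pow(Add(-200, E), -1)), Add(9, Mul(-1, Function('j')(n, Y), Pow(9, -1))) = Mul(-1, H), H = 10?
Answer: Rational(10196850, 23254043) ≈ 0.43850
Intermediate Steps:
Function('j')(n, Y) = 171 (Function('j')(n, Y) = Add(81, Mul(-9, Mul(-1, 10))) = Add(81, Mul(-9, -10)) = Add(81, 90) = 171)
Function('x')(E, v) = Mul(Pow(Add(-200, E), -1), Add(171, v)) (Function('x')(E, v) = Mul(Add(171, v), Pow(Add(-200, E), -1)) = Mul(Pow(Add(-200, E), -1), Add(171, v)))
Mul(Add(Add(236979, 185083), -490041), Pow(Add(-155026, Function('x')(-550, 544)), -1)) = Mul(Add(Add(236979, 185083), -490041), Pow(Add(-155026, Mul(Pow(Add(-200, -550), -1), Add(171, 544))), -1)) = Mul(Add(422062, -490041), Pow(Add(-155026, Mul(Pow(-750, -1), 715)), -1)) = Mul(-67979, Pow(Add(-155026, Mul(Rational(-1, 750), 715)), -1)) = Mul(-67979, Pow(Add(-155026, Rational(-143, 150)), -1)) = Mul(-67979, Pow(Rational(-23254043, 150), -1)) = Mul(-67979, Rational(-150, 23254043)) = Rational(10196850, 23254043)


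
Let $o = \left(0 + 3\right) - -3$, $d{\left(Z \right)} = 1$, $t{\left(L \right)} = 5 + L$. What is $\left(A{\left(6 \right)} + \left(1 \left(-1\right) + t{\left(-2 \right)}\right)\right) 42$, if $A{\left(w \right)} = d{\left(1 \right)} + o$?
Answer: $378$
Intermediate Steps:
$o = 6$ ($o = 3 + 3 = 6$)
$A{\left(w \right)} = 7$ ($A{\left(w \right)} = 1 + 6 = 7$)
$\left(A{\left(6 \right)} + \left(1 \left(-1\right) + t{\left(-2 \right)}\right)\right) 42 = \left(7 + \left(1 \left(-1\right) + \left(5 - 2\right)\right)\right) 42 = \left(7 + \left(-1 + 3\right)\right) 42 = \left(7 + 2\right) 42 = 9 \cdot 42 = 378$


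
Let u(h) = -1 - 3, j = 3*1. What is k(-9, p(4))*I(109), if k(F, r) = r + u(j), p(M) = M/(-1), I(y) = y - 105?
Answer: -32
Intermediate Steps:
j = 3
I(y) = -105 + y
p(M) = -M (p(M) = M*(-1) = -M)
u(h) = -4
k(F, r) = -4 + r (k(F, r) = r - 4 = -4 + r)
k(-9, p(4))*I(109) = (-4 - 1*4)*(-105 + 109) = (-4 - 4)*4 = -8*4 = -32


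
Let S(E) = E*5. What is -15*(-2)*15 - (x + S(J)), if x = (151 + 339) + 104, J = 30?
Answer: -294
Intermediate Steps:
S(E) = 5*E
x = 594 (x = 490 + 104 = 594)
-15*(-2)*15 - (x + S(J)) = -15*(-2)*15 - (594 + 5*30) = 30*15 - (594 + 150) = 450 - 1*744 = 450 - 744 = -294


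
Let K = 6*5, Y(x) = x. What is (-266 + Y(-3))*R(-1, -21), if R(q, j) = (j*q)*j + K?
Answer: 110559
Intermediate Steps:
K = 30
R(q, j) = 30 + q*j**2 (R(q, j) = (j*q)*j + 30 = q*j**2 + 30 = 30 + q*j**2)
(-266 + Y(-3))*R(-1, -21) = (-266 - 3)*(30 - 1*(-21)**2) = -269*(30 - 1*441) = -269*(30 - 441) = -269*(-411) = 110559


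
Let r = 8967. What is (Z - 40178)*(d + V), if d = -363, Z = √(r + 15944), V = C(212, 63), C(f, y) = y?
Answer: 12053400 - 300*√24911 ≈ 1.2006e+7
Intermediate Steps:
V = 63
Z = √24911 (Z = √(8967 + 15944) = √24911 ≈ 157.83)
(Z - 40178)*(d + V) = (√24911 - 40178)*(-363 + 63) = (-40178 + √24911)*(-300) = 12053400 - 300*√24911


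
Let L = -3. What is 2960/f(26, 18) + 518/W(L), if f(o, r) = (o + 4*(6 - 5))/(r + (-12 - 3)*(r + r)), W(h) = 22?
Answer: -566285/11 ≈ -51480.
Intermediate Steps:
f(o, r) = -(4 + o)/(29*r) (f(o, r) = (o + 4*1)/(r - 30*r) = (o + 4)/(r - 30*r) = (4 + o)/((-29*r)) = (4 + o)*(-1/(29*r)) = -(4 + o)/(29*r))
2960/f(26, 18) + 518/W(L) = 2960/(((1/29)*(-4 - 1*26)/18)) + 518/22 = 2960/(((1/29)*(1/18)*(-4 - 26))) + 518*(1/22) = 2960/(((1/29)*(1/18)*(-30))) + 259/11 = 2960/(-5/87) + 259/11 = 2960*(-87/5) + 259/11 = -51504 + 259/11 = -566285/11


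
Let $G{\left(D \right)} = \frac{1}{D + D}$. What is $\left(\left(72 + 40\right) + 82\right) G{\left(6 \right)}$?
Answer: $\frac{97}{6} \approx 16.167$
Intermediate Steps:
$G{\left(D \right)} = \frac{1}{2 D}$
$\left(\left(72 + 40\right) + 82\right) G{\left(6 \right)} = \left(\left(72 + 40\right) + 82\right) \frac{1}{2 \cdot 6} = \left(112 + 82\right) \frac{1}{2} \cdot \frac{1}{6} = 194 \cdot \frac{1}{12} = \frac{97}{6}$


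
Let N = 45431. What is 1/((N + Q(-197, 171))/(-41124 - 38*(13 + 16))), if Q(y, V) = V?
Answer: -21113/22801 ≈ -0.92597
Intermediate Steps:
1/((N + Q(-197, 171))/(-41124 - 38*(13 + 16))) = 1/((45431 + 171)/(-41124 - 38*(13 + 16))) = 1/(45602/(-41124 - 38*29)) = 1/(45602/(-41124 - 1102)) = 1/(45602/(-42226)) = 1/(45602*(-1/42226)) = 1/(-22801/21113) = -21113/22801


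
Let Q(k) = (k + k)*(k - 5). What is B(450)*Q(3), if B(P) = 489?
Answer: -5868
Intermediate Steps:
Q(k) = 2*k*(-5 + k) (Q(k) = (2*k)*(-5 + k) = 2*k*(-5 + k))
B(450)*Q(3) = 489*(2*3*(-5 + 3)) = 489*(2*3*(-2)) = 489*(-12) = -5868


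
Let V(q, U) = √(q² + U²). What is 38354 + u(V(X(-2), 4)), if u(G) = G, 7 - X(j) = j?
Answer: 38354 + √97 ≈ 38364.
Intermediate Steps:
X(j) = 7 - j
V(q, U) = √(U² + q²)
38354 + u(V(X(-2), 4)) = 38354 + √(4² + (7 - 1*(-2))²) = 38354 + √(16 + (7 + 2)²) = 38354 + √(16 + 9²) = 38354 + √(16 + 81) = 38354 + √97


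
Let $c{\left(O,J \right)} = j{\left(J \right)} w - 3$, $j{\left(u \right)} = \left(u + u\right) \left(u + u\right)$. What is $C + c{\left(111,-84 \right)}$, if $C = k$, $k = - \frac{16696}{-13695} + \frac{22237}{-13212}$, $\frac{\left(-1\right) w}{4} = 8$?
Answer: $- \frac{54472781808101}{60312780} \approx -9.0317 \cdot 10^{5}$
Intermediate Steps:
$w = -32$ ($w = \left(-4\right) 8 = -32$)
$j{\left(u \right)} = 4 u^{2}$ ($j{\left(u \right)} = 2 u 2 u = 4 u^{2}$)
$c{\left(O,J \right)} = -3 - 128 J^{2}$ ($c{\left(O,J \right)} = 4 J^{2} \left(-32\right) - 3 = - 128 J^{2} - 3 = -3 - 128 J^{2}$)
$k = - \frac{27982721}{60312780}$ ($k = \left(-16696\right) \left(- \frac{1}{13695}\right) + 22237 \left(- \frac{1}{13212}\right) = \frac{16696}{13695} - \frac{22237}{13212} = - \frac{27982721}{60312780} \approx -0.46396$)
$C = - \frac{27982721}{60312780} \approx -0.46396$
$C + c{\left(111,-84 \right)} = - \frac{27982721}{60312780} - \left(3 + 128 \left(-84\right)^{2}\right) = - \frac{27982721}{60312780} - 903171 = - \frac{54472781808101}{60312780}$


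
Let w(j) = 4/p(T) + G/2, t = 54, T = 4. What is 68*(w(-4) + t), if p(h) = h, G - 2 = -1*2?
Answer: 3740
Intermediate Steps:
G = 0 (G = 2 - 1*2 = 2 - 2 = 0)
w(j) = 1 (w(j) = 4/4 + 0/2 = 4*(1/4) + 0*(1/2) = 1 + 0 = 1)
68*(w(-4) + t) = 68*(1 + 54) = 68*55 = 3740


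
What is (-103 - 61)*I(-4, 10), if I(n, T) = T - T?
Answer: 0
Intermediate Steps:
I(n, T) = 0
(-103 - 61)*I(-4, 10) = (-103 - 61)*0 = -164*0 = 0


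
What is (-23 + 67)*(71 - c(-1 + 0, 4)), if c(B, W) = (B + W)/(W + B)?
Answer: 3080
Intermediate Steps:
c(B, W) = 1 (c(B, W) = (B + W)/(B + W) = 1)
(-23 + 67)*(71 - c(-1 + 0, 4)) = (-23 + 67)*(71 - 1*1) = 44*(71 - 1) = 44*70 = 3080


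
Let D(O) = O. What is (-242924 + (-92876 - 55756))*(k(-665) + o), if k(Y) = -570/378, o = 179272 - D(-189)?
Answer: -4426911775088/63 ≈ -7.0268e+10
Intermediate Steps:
o = 179461 (o = 179272 - 1*(-189) = 179272 + 189 = 179461)
k(Y) = -95/63 (k(Y) = -570*1/378 = -95/63)
(-242924 + (-92876 - 55756))*(k(-665) + o) = (-242924 + (-92876 - 55756))*(-95/63 + 179461) = (-242924 - 148632)*(11305948/63) = -391556*11305948/63 = -4426911775088/63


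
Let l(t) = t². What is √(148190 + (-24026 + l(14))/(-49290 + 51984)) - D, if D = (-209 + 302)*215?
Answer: -19995 + √268861220205/1347 ≈ -19610.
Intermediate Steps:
D = 19995 (D = 93*215 = 19995)
√(148190 + (-24026 + l(14))/(-49290 + 51984)) - D = √(148190 + (-24026 + 14²)/(-49290 + 51984)) - 1*19995 = √(148190 + (-24026 + 196)/2694) - 19995 = √(148190 - 23830*1/2694) - 19995 = √(148190 - 11915/1347) - 19995 = √(199600015/1347) - 19995 = √268861220205/1347 - 19995 = -19995 + √268861220205/1347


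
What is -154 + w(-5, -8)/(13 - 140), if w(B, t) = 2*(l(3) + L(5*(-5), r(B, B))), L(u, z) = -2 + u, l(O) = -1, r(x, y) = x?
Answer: -19502/127 ≈ -153.56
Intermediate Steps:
w(B, t) = -56 (w(B, t) = 2*(-1 + (-2 + 5*(-5))) = 2*(-1 + (-2 - 25)) = 2*(-1 - 27) = 2*(-28) = -56)
-154 + w(-5, -8)/(13 - 140) = -154 - 56/(13 - 140) = -154 - 56/(-127) = -154 - 1/127*(-56) = -154 + 56/127 = -19502/127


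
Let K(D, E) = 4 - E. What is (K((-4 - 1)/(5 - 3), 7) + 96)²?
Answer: 8649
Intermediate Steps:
(K((-4 - 1)/(5 - 3), 7) + 96)² = ((4 - 1*7) + 96)² = ((4 - 7) + 96)² = (-3 + 96)² = 93² = 8649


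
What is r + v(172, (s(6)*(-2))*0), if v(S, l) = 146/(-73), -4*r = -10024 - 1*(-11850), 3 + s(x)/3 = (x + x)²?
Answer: -917/2 ≈ -458.50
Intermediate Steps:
s(x) = -9 + 12*x² (s(x) = -9 + 3*(x + x)² = -9 + 3*(2*x)² = -9 + 3*(4*x²) = -9 + 12*x²)
r = -913/2 (r = -(-10024 - 1*(-11850))/4 = -(-10024 + 11850)/4 = -¼*1826 = -913/2 ≈ -456.50)
v(S, l) = -2 (v(S, l) = 146*(-1/73) = -2)
r + v(172, (s(6)*(-2))*0) = -913/2 - 2 = -917/2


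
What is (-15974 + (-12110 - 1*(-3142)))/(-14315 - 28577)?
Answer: 12471/21446 ≈ 0.58151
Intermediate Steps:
(-15974 + (-12110 - 1*(-3142)))/(-14315 - 28577) = (-15974 + (-12110 + 3142))/(-42892) = (-15974 - 8968)*(-1/42892) = -24942*(-1/42892) = 12471/21446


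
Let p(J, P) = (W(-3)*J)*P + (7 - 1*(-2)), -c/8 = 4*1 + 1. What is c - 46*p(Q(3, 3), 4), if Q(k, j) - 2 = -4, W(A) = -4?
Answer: -1926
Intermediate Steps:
Q(k, j) = -2 (Q(k, j) = 2 - 4 = -2)
c = -40 (c = -8*(4*1 + 1) = -8*(4 + 1) = -8*5 = -40)
p(J, P) = 9 - 4*J*P (p(J, P) = (-4*J)*P + (7 - 1*(-2)) = -4*J*P + (7 + 2) = -4*J*P + 9 = 9 - 4*J*P)
c - 46*p(Q(3, 3), 4) = -40 - 46*(9 - 4*(-2)*4) = -40 - 46*(9 + 32) = -40 - 46*41 = -40 - 1886 = -1926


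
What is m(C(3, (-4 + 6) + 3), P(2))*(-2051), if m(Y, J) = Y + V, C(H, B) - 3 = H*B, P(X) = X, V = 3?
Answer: -43071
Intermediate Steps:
C(H, B) = 3 + B*H (C(H, B) = 3 + H*B = 3 + B*H)
m(Y, J) = 3 + Y (m(Y, J) = Y + 3 = 3 + Y)
m(C(3, (-4 + 6) + 3), P(2))*(-2051) = (3 + (3 + ((-4 + 6) + 3)*3))*(-2051) = (3 + (3 + (2 + 3)*3))*(-2051) = (3 + (3 + 5*3))*(-2051) = (3 + (3 + 15))*(-2051) = (3 + 18)*(-2051) = 21*(-2051) = -43071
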